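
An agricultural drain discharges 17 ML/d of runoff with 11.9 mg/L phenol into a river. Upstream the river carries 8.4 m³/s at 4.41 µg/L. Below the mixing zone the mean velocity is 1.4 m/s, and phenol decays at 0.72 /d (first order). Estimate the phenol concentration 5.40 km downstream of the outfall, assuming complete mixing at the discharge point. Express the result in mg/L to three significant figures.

17 ML/d = 0.1968 m³/s.
4.41 µg/L = 0.00441 mg/L.
After complete mixing, C₀ = (0.1968·11.9 + 8.4·0.00441) / 8.597 = 0.2767 mg/L.
Travel time t = 5400 m / 1.4 m/s = 3857 s = 0.04464 d.
C = 0.2767·exp(−0.72·0.04464) = 0.2767·0.9684 = 0.2679 mg/L.

0.268 mg/L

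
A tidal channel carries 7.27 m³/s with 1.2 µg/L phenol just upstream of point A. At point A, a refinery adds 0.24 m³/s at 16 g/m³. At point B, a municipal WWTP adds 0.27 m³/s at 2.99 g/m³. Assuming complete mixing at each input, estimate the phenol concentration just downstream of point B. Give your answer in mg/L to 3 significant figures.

1.2 µg/L = 0.0012 mg/L.
After input A: C = (7.27·0.0012 + 0.24·16) / 7.51 = 0.5125 mg/L.
After input B: C = (7.51·0.5125 + 0.27·2.99) / 7.78 = 0.5985 mg/L.

0.598 mg/L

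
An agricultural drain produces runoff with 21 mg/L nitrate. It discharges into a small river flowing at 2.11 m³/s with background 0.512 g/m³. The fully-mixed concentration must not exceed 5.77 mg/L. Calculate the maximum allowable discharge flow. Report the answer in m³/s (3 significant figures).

Mass balance at complete mixing: C_std·(Q_w + Q_r) = Q_w·C_e + Q_r·C_b.
Rearranging, Q_w = Q_r·(C_std − C_b)/(C_e − C_std) = 2.11·(5.77 − 0.512) / (21 − 5.77) = 0.7285 m³/s.

0.728 m³/s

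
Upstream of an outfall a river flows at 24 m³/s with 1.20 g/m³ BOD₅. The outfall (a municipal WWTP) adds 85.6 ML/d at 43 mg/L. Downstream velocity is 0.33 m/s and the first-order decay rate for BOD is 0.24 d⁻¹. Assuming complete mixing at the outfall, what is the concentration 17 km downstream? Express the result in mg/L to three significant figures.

85.6 ML/d = 0.9907 m³/s.
After complete mixing, C₀ = (0.9907·43 + 24·1.2) / 24.99 = 2.857 mg/L.
Travel time t = 1.7e+04 m / 0.33 m/s = 5.152e+04 s = 0.5962 d.
C = 2.857·exp(−0.24·0.5962) = 2.857·0.8667 = 2.476 mg/L.

2.48 mg/L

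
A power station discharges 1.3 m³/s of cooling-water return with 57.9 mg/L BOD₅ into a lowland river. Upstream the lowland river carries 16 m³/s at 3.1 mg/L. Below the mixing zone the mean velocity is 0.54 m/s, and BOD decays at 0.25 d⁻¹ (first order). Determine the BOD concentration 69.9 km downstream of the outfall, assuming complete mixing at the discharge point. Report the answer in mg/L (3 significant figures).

After complete mixing, C₀ = (1.3·57.9 + 16·3.1) / 17.3 = 7.218 mg/L.
Travel time t = 6.99e+04 m / 0.54 m/s = 1.294e+05 s = 1.498 d.
C = 7.218·exp(−0.25·1.498) = 7.218·0.6876 = 4.963 mg/L.

4.96 mg/L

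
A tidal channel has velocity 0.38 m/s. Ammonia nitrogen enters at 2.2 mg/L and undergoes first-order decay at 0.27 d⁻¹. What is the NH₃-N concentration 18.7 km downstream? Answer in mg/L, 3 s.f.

1.89 mg/L

Travel time t = 18.7 km / 0.38 m/s = 1.87e+04/0.38 = 4.921e+04 s = 0.5696 d.
First-order decay: C = 2.2·exp(−0.27·0.5696) = 2.2·0.8575 = 1.886 mg/L.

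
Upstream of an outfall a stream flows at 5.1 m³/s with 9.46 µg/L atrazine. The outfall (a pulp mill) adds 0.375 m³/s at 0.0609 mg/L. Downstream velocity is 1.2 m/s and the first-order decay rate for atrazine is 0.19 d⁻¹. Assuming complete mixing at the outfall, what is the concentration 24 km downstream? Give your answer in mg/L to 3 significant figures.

9.46 µg/L = 0.00946 mg/L.
After complete mixing, C₀ = (0.375·0.0609 + 5.1·0.00946) / 5.475 = 0.01298 mg/L.
Travel time t = 2.4e+04 m / 1.2 m/s = 2e+04 s = 0.2315 d.
C = 0.01298·exp(−0.19·0.2315) = 0.01298·0.957 = 0.01242 mg/L.

0.0124 mg/L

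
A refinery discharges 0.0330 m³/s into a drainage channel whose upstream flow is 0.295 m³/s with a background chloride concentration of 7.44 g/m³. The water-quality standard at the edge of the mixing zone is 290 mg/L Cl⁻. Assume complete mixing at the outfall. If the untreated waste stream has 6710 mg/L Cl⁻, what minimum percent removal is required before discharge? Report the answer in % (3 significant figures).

Mass balance: 290·0.328 = 0.033·Cₑ + 0.295·7.44.
Cₑ = (95.12 − 2.195) / 0.033 = 2816 mg/L.
Required removal = 1 − 2816/6710 = 58.03 %.

58.0 %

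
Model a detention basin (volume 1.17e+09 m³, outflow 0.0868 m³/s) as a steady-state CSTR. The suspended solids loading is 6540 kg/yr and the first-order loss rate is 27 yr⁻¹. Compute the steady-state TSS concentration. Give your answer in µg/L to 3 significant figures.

Outflow Q = 0.0868 m³/s × 3.156e+07 s/yr = 2.739e+06 m³/yr.
Steady-state CSTR mass balance: W = Q·C + k·V·C, so C = W/(Q + kV).
Q + kV = 2.739e+06 + 27·1.17e+09 = 3.159e+10 m³/yr.
C = 6540/3.159e+10 = 2.07e-07 kg/m³ = 0.000207 mg/L = 0.207 µg/L.

0.207 µg/L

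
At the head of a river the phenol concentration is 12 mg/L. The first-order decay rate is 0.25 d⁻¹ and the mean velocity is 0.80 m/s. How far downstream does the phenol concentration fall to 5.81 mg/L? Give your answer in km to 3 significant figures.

201 km

From C = C₀·e^(−kt), t = ln(C₀/C)/k = ln(12/5.81)/0.25 = 0.7253/0.25 = 2.901 d.
Distance = v·t = 0.80 m/s × 2.507e+05 s = 2.005e+05 m = 200.5 km.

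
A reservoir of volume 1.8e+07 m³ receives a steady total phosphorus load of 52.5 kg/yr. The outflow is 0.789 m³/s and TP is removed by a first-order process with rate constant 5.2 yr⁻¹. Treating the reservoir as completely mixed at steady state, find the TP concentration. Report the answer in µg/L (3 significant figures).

0.443 µg/L

Outflow Q = 0.789 m³/s × 3.156e+07 s/yr = 2.49e+07 m³/yr.
Steady-state CSTR mass balance: W = Q·C + k·V·C, so C = W/(Q + kV).
Q + kV = 2.49e+07 + 5.2·1.8e+07 = 1.185e+08 m³/yr.
C = 52.5/1.185e+08 = 4.43e-07 kg/m³ = 0.000443 mg/L = 0.443 µg/L.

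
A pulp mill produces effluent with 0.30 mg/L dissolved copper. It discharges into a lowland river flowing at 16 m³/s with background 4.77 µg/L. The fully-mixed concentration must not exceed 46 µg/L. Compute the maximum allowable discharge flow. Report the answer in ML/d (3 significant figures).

224 ML/d

4.77 µg/L = 0.00477 mg/L.
46 µg/L = 0.046 mg/L.
Mass balance at complete mixing: C_std·(Q_w + Q_r) = Q_w·C_e + Q_r·C_b.
Rearranging, Q_w = Q_r·(C_std − C_b)/(C_e − C_std) = 16·(0.046 − 0.00477) / (0.3 − 0.046) = 2.597 m³/s.
= 224.4 ML/d.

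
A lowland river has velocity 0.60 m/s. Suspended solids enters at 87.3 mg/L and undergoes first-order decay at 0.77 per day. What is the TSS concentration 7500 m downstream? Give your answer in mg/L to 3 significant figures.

Travel time t = 7500 m / 0.60 m/s = 7500/0.60 = 1.25e+04 s = 0.1447 d.
First-order decay: C = 87.3·exp(−0.77·0.1447) = 87.3·0.8946 = 78.1 mg/L.

78.1 mg/L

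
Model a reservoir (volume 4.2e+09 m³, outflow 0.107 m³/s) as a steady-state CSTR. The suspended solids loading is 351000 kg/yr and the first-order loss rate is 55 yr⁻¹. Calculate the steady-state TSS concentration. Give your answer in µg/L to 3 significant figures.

1.52 µg/L

Outflow Q = 0.107 m³/s × 3.156e+07 s/yr = 3.377e+06 m³/yr.
Steady-state CSTR mass balance: W = Q·C + k·V·C, so C = W/(Q + kV).
Q + kV = 3.377e+06 + 55·4.2e+09 = 2.31e+11 m³/yr.
C = 351000/2.31e+11 = 1.519e-06 kg/m³ = 0.001519 mg/L = 1.519 µg/L.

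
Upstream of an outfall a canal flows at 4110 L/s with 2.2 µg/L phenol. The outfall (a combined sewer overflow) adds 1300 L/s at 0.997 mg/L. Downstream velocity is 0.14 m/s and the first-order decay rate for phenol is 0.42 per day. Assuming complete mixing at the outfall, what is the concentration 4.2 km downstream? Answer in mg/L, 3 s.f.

0.209 mg/L

1300 L/s = 1.3 m³/s.
4110 L/s = 4.11 m³/s.
2.2 µg/L = 0.0022 mg/L.
After complete mixing, C₀ = (1.3·0.997 + 4.11·0.0022) / 5.41 = 0.2412 mg/L.
Travel time t = 4200 m / 0.14 m/s = 3e+04 s = 0.3472 d.
C = 0.2412·exp(−0.42·0.3472) = 0.2412·0.8643 = 0.2085 mg/L.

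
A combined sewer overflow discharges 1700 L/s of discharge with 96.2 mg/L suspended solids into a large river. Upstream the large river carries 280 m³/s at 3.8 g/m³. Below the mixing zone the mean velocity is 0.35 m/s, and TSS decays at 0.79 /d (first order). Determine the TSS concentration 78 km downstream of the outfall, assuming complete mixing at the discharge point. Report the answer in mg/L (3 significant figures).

1700 L/s = 1.7 m³/s.
After complete mixing, C₀ = (1.7·96.2 + 280·3.8) / 281.7 = 4.358 mg/L.
Travel time t = 7.8e+04 m / 0.35 m/s = 2.229e+05 s = 2.579 d.
C = 4.358·exp(−0.79·2.579) = 4.358·0.1303 = 0.5679 mg/L.

0.568 mg/L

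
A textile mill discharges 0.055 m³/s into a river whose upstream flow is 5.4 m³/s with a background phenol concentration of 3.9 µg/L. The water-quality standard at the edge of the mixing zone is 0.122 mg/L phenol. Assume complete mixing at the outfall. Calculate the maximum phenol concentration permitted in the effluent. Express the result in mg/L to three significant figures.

3.9 µg/L = 0.0039 mg/L.
Mass balance: 0.122·5.455 = 0.055·Cₑ + 5.4·0.0039.
Cₑ = (0.6655 − 0.02106) / 0.055 = 11.72 mg/L.

11.7 mg/L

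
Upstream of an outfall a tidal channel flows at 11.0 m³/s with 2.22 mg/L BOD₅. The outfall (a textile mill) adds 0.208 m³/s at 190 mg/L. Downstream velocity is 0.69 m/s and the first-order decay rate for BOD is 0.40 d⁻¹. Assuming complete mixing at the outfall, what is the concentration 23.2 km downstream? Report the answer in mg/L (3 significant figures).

4.88 mg/L

After complete mixing, C₀ = (0.208·190 + 11·2.22) / 11.21 = 5.705 mg/L.
Travel time t = 2.32e+04 m / 0.69 m/s = 3.362e+04 s = 0.3892 d.
C = 5.705·exp(−0.40·0.3892) = 5.705·0.8558 = 4.882 mg/L.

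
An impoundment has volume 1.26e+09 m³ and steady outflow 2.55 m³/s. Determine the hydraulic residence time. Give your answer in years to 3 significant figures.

Q = 2.55 m³/s × 3.156e+07 s/yr = 8.047e+07 m³/yr.
Hydraulic residence time τ = V/Q = 1.26e+09/8.047e+07 = 15.66 yr.

15.7 yr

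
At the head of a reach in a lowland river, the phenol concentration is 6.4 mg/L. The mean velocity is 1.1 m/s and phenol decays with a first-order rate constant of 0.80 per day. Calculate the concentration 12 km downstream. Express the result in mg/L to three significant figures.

5.79 mg/L

Travel time t = 12 km / 1.1 m/s = 1.2e+04/1.1 = 1.091e+04 s = 0.1263 d.
First-order decay: C = 6.4·exp(−0.80·0.1263) = 6.4·0.9039 = 5.785 mg/L.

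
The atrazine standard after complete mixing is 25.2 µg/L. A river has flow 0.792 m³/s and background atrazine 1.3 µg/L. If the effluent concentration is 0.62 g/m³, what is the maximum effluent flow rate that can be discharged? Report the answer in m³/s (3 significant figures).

0.0318 m³/s

1.3 µg/L = 0.0013 mg/L.
25.2 µg/L = 0.0252 mg/L.
Mass balance at complete mixing: C_std·(Q_w + Q_r) = Q_w·C_e + Q_r·C_b.
Rearranging, Q_w = Q_r·(C_std − C_b)/(C_e − C_std) = 0.792·(0.0252 − 0.0013) / (0.62 − 0.0252) = 0.03182 m³/s.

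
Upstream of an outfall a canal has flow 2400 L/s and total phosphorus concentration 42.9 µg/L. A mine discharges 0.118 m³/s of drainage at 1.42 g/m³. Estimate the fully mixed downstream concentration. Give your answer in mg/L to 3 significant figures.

2400 L/s = 2.4 m³/s.
42.9 µg/L = 0.0429 mg/L.
Flow-weighted mixing gives C = (0.118·1.42 + 2.4·0.0429) / (0.118 + 2.4) = 0.2705/2.518 = 0.1074 mg/L.

0.107 mg/L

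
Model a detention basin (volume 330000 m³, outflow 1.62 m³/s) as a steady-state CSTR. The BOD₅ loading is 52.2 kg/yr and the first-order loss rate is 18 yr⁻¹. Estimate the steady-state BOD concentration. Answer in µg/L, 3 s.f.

Outflow Q = 1.62 m³/s × 3.156e+07 s/yr = 5.112e+07 m³/yr.
Steady-state CSTR mass balance: W = Q·C + k·V·C, so C = W/(Q + kV).
Q + kV = 5.112e+07 + 18·330000 = 5.706e+07 m³/yr.
C = 52.2/5.706e+07 = 9.148e-07 kg/m³ = 0.0009148 mg/L = 0.9148 µg/L.

0.915 µg/L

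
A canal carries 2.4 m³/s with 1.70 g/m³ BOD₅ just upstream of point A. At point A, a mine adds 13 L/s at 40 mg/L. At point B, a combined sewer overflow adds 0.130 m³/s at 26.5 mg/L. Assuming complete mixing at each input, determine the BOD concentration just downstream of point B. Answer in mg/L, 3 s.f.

13 L/s = 0.013 m³/s.
After input A: C = (2.4·1.7 + 0.013·40) / 2.413 = 1.906 mg/L.
After input B: C = (2.413·1.906 + 0.13·26.5) / 2.543 = 3.164 mg/L.

3.16 mg/L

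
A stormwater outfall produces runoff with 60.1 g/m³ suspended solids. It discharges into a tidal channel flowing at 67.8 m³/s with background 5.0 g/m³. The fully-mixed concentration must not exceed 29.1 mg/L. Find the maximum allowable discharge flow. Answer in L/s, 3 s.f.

Mass balance at complete mixing: C_std·(Q_w + Q_r) = Q_w·C_e + Q_r·C_b.
Rearranging, Q_w = Q_r·(C_std − C_b)/(C_e − C_std) = 67.8·(29.1 − 5) / (60.1 − 29.1) = 52.71 m³/s.
= 5.271e+04 L/s.

52700 L/s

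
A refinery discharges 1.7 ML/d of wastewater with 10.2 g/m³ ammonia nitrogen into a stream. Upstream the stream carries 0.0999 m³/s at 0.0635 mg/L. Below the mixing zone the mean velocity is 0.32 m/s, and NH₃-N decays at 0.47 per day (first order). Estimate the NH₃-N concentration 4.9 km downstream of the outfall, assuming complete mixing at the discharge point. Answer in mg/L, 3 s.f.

1.59 mg/L

1.7 ML/d = 0.01968 m³/s.
After complete mixing, C₀ = (0.01968·10.2 + 0.0999·0.0635) / 0.1196 = 1.731 mg/L.
Travel time t = 4900 m / 0.32 m/s = 1.531e+04 s = 0.1772 d.
C = 1.731·exp(−0.47·0.1772) = 1.731·0.9201 = 1.593 mg/L.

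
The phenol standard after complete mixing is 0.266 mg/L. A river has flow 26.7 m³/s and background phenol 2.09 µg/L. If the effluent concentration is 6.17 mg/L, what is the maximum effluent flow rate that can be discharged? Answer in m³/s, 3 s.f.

1.19 m³/s

2.09 µg/L = 0.00209 mg/L.
Mass balance at complete mixing: C_std·(Q_w + Q_r) = Q_w·C_e + Q_r·C_b.
Rearranging, Q_w = Q_r·(C_std − C_b)/(C_e − C_std) = 26.7·(0.266 − 0.00209) / (6.17 − 0.266) = 1.193 m³/s.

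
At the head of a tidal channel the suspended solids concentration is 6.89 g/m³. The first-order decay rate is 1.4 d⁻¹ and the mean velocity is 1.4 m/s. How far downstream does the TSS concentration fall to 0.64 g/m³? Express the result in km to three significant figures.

205 km

From C = C₀·e^(−kt), t = ln(C₀/C)/k = ln(6.89/0.64)/1.4 = 2.376/1.4 = 1.697 d.
Distance = v·t = 1.4 m/s × 1.467e+05 s = 2.053e+05 m = 205.3 km.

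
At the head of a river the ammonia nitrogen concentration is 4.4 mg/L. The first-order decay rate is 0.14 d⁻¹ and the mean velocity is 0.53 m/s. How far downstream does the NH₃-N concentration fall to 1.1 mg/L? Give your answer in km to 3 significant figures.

From C = C₀·e^(−kt), t = ln(C₀/C)/k = ln(4.4/1.1)/0.14 = 1.386/0.14 = 9.902 d.
Distance = v·t = 0.53 m/s × 8.555e+05 s = 4.534e+05 m = 453.4 km.

453 km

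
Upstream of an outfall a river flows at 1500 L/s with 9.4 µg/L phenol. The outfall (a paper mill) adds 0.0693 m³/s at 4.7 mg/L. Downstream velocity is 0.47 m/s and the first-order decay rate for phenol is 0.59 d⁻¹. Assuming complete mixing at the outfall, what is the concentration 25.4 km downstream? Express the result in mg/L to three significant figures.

1500 L/s = 1.5 m³/s.
9.4 µg/L = 0.0094 mg/L.
After complete mixing, C₀ = (0.0693·4.7 + 1.5·0.0094) / 1.569 = 0.2165 mg/L.
Travel time t = 2.54e+04 m / 0.47 m/s = 5.404e+04 s = 0.6255 d.
C = 0.2165·exp(−0.59·0.6255) = 0.2165·0.6914 = 0.1497 mg/L.

0.150 mg/L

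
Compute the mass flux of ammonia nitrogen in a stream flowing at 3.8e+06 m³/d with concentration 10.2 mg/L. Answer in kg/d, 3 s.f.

38800 kg/d

3.8e+06 m³/d = 43.98 m³/s.
Mass flux = Q·C = 43.98 m³/s × 10.2 g/m³ = 448.6 g/s.
= 448.6 g/s × 86.4 = 3.876e+04 kg/d.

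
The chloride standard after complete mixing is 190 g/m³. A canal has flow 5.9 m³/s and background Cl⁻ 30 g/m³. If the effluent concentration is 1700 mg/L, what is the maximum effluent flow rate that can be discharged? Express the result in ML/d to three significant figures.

Mass balance at complete mixing: C_std·(Q_w + Q_r) = Q_w·C_e + Q_r·C_b.
Rearranging, Q_w = Q_r·(C_std − C_b)/(C_e − C_std) = 5.9·(190 − 30) / (1700 − 190) = 0.6252 m³/s.
= 54.01 ML/d.

54.0 ML/d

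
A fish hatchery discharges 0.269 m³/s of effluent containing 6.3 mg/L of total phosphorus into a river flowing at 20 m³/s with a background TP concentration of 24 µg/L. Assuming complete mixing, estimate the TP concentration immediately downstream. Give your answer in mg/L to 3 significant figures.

24 µg/L = 0.024 mg/L.
Conservation of mass across the mixing zone: C = (0.269·6.3 + 20·0.024) / (0.269 + 20) = 2.175/20.27 = 0.1073 mg/L.

0.107 mg/L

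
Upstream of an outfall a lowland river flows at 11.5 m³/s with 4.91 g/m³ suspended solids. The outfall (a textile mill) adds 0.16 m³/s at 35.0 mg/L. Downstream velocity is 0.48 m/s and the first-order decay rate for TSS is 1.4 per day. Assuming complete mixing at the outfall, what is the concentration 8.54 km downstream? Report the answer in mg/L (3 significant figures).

After complete mixing, C₀ = (0.16·35 + 11.5·4.91) / 11.66 = 5.323 mg/L.
Travel time t = 8540 m / 0.48 m/s = 1.779e+04 s = 0.2059 d.
C = 5.323·exp(−1.4·0.2059) = 5.323·0.7495 = 3.99 mg/L.

3.99 mg/L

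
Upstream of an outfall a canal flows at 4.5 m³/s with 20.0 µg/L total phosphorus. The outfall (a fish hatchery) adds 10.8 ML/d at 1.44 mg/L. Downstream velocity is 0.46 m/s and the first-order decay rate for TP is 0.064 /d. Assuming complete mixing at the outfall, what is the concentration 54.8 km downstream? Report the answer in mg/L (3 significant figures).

10.8 ML/d = 0.125 m³/s.
20.0 µg/L = 0.02 mg/L.
After complete mixing, C₀ = (0.125·1.44 + 4.5·0.02) / 4.625 = 0.05838 mg/L.
Travel time t = 5.48e+04 m / 0.46 m/s = 1.191e+05 s = 1.379 d.
C = 0.05838·exp(−0.064·1.379) = 0.05838·0.9155 = 0.05345 mg/L.

0.0534 mg/L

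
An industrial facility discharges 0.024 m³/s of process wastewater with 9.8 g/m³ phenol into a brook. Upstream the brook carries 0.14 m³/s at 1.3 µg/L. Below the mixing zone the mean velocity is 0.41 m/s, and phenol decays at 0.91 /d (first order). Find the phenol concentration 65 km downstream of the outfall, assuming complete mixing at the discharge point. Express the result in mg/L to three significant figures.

1.3 µg/L = 0.0013 mg/L.
After complete mixing, C₀ = (0.024·9.8 + 0.14·0.0013) / 0.164 = 1.435 mg/L.
Travel time t = 6.5e+04 m / 0.41 m/s = 1.585e+05 s = 1.835 d.
C = 1.435·exp(−0.91·1.835) = 1.435·0.1883 = 0.2702 mg/L.

0.270 mg/L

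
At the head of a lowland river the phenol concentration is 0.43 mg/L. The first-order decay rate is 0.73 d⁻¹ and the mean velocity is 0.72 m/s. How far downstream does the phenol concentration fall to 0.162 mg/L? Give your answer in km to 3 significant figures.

83.2 km

From C = C₀·e^(−kt), t = ln(C₀/C)/k = ln(0.43/0.162)/0.73 = 0.9762/0.73 = 1.337 d.
Distance = v·t = 0.72 m/s × 1.155e+05 s = 8.319e+04 m = 83.19 km.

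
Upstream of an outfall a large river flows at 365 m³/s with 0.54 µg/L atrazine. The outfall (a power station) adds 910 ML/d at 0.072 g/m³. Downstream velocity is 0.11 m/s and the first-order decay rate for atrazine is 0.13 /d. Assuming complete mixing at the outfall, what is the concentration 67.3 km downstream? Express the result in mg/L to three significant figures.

910 ML/d = 10.53 m³/s.
0.54 µg/L = 0.00054 mg/L.
After complete mixing, C₀ = (10.53·0.072 + 365·0.00054) / 375.5 = 0.002544 mg/L.
Travel time t = 6.73e+04 m / 0.11 m/s = 6.118e+05 s = 7.081 d.
C = 0.002544·exp(−0.13·7.081) = 0.002544·0.3983 = 0.001013 mg/L.

0.00101 mg/L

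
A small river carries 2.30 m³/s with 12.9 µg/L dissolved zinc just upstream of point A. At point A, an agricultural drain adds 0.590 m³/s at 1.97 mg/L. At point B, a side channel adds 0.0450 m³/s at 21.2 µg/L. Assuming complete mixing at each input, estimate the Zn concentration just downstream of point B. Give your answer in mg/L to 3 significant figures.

0.406 mg/L

12.9 µg/L = 0.0129 mg/L.
After input A: C = (2.3·0.0129 + 0.59·1.97) / 2.89 = 0.4124 mg/L.
21.2 µg/L = 0.0212 mg/L.
After input B: C = (2.89·0.4124 + 0.045·0.0212) / 2.935 = 0.4064 mg/L.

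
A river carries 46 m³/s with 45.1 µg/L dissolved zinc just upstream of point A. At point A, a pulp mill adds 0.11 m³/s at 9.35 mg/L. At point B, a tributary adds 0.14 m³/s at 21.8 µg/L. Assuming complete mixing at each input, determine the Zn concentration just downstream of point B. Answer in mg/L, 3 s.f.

45.1 µg/L = 0.0451 mg/L.
After input A: C = (46·0.0451 + 0.11·9.35) / 46.11 = 0.0673 mg/L.
21.8 µg/L = 0.0218 mg/L.
After input B: C = (46.11·0.0673 + 0.14·0.0218) / 46.25 = 0.06716 mg/L.

0.0672 mg/L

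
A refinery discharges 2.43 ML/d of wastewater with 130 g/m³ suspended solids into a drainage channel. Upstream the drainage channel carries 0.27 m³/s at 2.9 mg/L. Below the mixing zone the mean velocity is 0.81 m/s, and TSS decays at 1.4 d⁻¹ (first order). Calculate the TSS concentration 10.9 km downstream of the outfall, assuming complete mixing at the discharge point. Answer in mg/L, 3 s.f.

12.0 mg/L

2.43 ML/d = 0.02813 m³/s.
After complete mixing, C₀ = (0.02813·130 + 0.27·2.9) / 0.2981 = 14.89 mg/L.
Travel time t = 1.09e+04 m / 0.81 m/s = 1.346e+04 s = 0.1557 d.
C = 14.89·exp(−1.4·0.1557) = 14.89·0.8041 = 11.97 mg/L.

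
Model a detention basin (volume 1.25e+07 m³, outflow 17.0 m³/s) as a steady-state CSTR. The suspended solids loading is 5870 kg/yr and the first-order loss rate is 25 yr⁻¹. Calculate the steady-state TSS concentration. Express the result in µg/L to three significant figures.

6.91 µg/L

Outflow Q = 17.0 m³/s × 3.156e+07 s/yr = 5.365e+08 m³/yr.
Steady-state CSTR mass balance: W = Q·C + k·V·C, so C = W/(Q + kV).
Q + kV = 5.365e+08 + 25·1.25e+07 = 8.49e+08 m³/yr.
C = 5870/8.49e+08 = 6.914e-06 kg/m³ = 0.006914 mg/L = 6.914 µg/L.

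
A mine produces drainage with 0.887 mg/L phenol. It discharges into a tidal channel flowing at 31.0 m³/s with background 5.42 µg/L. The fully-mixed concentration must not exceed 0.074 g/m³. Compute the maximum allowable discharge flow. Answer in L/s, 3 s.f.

5.42 µg/L = 0.00542 mg/L.
Mass balance at complete mixing: C_std·(Q_w + Q_r) = Q_w·C_e + Q_r·C_b.
Rearranging, Q_w = Q_r·(C_std − C_b)/(C_e − C_std) = 31.0·(0.074 − 0.00542) / (0.887 − 0.074) = 2.615 m³/s.
= 2615 L/s.

2610 L/s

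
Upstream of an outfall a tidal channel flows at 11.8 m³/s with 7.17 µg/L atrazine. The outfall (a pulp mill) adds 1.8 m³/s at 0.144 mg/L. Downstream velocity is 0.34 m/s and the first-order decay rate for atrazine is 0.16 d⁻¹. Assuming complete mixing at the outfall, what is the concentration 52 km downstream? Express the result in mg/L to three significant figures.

0.0190 mg/L

7.17 µg/L = 0.00717 mg/L.
After complete mixing, C₀ = (1.8·0.144 + 11.8·0.00717) / 13.6 = 0.02528 mg/L.
Travel time t = 5.2e+04 m / 0.34 m/s = 1.529e+05 s = 1.77 d.
C = 0.02528·exp(−0.16·1.77) = 0.02528·0.7534 = 0.01904 mg/L.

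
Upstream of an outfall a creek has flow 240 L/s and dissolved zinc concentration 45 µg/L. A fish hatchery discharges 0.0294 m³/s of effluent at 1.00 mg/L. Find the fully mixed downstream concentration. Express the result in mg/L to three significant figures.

0.149 mg/L

240 L/s = 0.24 m³/s.
45 µg/L = 0.045 mg/L.
Conservation of mass across the mixing zone: C = (0.0294·1 + 0.24·0.045) / (0.0294 + 0.24) = 0.0402/0.2694 = 0.1492 mg/L.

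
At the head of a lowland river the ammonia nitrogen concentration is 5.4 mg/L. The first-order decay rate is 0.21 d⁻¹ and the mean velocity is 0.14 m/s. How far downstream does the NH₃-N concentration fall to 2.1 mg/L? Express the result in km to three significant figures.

From C = C₀·e^(−kt), t = ln(C₀/C)/k = ln(5.4/2.1)/0.21 = 0.9445/0.21 = 4.497 d.
Distance = v·t = 0.14 m/s × 3.886e+05 s = 5.44e+04 m = 54.4 km.

54.4 km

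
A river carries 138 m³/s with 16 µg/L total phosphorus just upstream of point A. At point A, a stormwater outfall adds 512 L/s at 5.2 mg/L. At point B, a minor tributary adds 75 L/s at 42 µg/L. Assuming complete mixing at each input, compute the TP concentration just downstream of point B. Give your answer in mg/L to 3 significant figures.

16 µg/L = 0.016 mg/L.
512 L/s = 0.512 m³/s.
After input A: C = (138·0.016 + 0.512·5.2) / 138.5 = 0.03516 mg/L.
75 L/s = 0.075 m³/s.
42 µg/L = 0.042 mg/L.
After input B: C = (138.5·0.03516 + 0.075·0.042) / 138.6 = 0.03517 mg/L.

0.0352 mg/L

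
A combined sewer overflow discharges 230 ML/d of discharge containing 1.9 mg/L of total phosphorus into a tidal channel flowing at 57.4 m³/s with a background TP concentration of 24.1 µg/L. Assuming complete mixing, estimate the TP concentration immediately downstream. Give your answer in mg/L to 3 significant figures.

0.107 mg/L

230 ML/d = 2.662 m³/s.
24.1 µg/L = 0.0241 mg/L.
By mass balance at complete mixing, C = (2.662·1.9 + 57.4·0.0241) / (2.662 + 57.4) = 6.441/60.06 = 0.1072 mg/L.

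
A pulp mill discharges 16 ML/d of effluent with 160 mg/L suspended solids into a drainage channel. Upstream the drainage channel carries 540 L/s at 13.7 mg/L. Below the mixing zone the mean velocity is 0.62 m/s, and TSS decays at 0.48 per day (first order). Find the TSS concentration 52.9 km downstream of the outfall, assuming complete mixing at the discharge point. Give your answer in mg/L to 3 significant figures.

31.8 mg/L

16 ML/d = 0.1852 m³/s.
540 L/s = 0.54 m³/s.
After complete mixing, C₀ = (0.1852·160 + 0.54·13.7) / 0.7252 = 51.06 mg/L.
Travel time t = 5.29e+04 m / 0.62 m/s = 8.532e+04 s = 0.9875 d.
C = 51.06·exp(−0.48·0.9875) = 51.06·0.6225 = 31.78 mg/L.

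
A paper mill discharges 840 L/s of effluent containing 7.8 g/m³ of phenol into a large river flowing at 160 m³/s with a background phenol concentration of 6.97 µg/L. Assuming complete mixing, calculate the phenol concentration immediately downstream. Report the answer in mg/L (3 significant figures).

840 L/s = 0.84 m³/s.
6.97 µg/L = 0.00697 mg/L.
Conservation of mass across the mixing zone: C = (0.84·7.8 + 160·0.00697) / (0.84 + 160) = 7.667/160.8 = 0.04767 mg/L.

0.0477 mg/L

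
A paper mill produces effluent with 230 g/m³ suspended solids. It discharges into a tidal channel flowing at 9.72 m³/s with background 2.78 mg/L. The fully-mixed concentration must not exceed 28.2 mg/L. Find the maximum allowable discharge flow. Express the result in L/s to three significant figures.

1220 L/s

Mass balance at complete mixing: C_std·(Q_w + Q_r) = Q_w·C_e + Q_r·C_b.
Rearranging, Q_w = Q_r·(C_std − C_b)/(C_e − C_std) = 9.72·(28.2 − 2.78) / (230 − 28.2) = 1.224 m³/s.
= 1224 L/s.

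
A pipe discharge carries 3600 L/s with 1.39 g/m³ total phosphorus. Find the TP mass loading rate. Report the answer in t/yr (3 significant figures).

158 t/yr

3600 L/s = 3.6 m³/s.
Mass flux = Q·C = 3.6 m³/s × 1.39 g/m³ = 5.004 g/s.
= 5.004 g/s × 31.56 = 157.9 t/yr.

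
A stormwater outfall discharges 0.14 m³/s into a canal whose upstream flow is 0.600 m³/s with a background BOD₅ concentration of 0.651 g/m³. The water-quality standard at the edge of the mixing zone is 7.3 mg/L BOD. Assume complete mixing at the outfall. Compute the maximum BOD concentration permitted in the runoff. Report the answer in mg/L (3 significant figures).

Mass balance: 7.3·0.74 = 0.14·Cₑ + 0.6·0.651.
Cₑ = (5.402 − 0.3906) / 0.14 = 35.8 mg/L.

35.8 mg/L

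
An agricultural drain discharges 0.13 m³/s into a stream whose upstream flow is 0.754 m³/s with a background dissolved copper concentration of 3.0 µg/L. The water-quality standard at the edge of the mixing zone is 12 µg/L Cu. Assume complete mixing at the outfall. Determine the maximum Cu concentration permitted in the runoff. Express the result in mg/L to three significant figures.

0.0642 mg/L

3.0 µg/L = 0.003 mg/L.
12 µg/L = 0.012 mg/L.
Mass balance: 0.012·0.884 = 0.13·Cₑ + 0.754·0.003.
Cₑ = (0.01061 − 0.002262) / 0.13 = 0.0642 mg/L.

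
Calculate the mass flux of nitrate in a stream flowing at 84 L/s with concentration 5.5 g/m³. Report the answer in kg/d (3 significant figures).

84 L/s = 0.084 m³/s.
Mass flux = Q·C = 0.084 m³/s × 5.5 g/m³ = 0.462 g/s.
= 0.462 g/s × 86.4 = 39.92 kg/d.

39.9 kg/d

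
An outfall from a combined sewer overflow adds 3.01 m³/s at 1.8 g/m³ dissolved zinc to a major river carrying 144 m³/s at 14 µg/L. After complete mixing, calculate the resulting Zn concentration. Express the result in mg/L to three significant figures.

14 µg/L = 0.014 mg/L.
By mass balance at complete mixing, C = (3.01·1.8 + 144·0.014) / (3.01 + 144) = 7.434/147 = 0.05057 mg/L.

0.0506 mg/L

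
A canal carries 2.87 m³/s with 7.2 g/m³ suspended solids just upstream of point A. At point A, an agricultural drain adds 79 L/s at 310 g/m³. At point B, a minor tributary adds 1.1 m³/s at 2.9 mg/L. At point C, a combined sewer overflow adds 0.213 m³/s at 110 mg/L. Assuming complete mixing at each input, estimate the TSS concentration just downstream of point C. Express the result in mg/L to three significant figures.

79 L/s = 0.079 m³/s.
After input A: C = (2.87·7.2 + 0.079·310) / 2.949 = 15.31 mg/L.
After input B: C = (2.949·15.31 + 1.1·2.9) / 4.049 = 11.94 mg/L.
After input C: C = (4.049·11.94 + 0.213·110) / 4.262 = 16.84 mg/L.

16.8 mg/L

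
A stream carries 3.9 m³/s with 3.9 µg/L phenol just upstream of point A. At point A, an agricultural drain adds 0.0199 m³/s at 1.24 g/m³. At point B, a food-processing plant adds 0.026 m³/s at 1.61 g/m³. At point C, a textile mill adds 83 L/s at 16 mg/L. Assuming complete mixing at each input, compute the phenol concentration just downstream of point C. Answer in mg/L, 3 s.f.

0.350 mg/L

3.9 µg/L = 0.0039 mg/L.
After input A: C = (3.9·0.0039 + 0.0199·1.24) / 3.92 = 0.01018 mg/L.
After input B: C = (3.92·0.01018 + 0.026·1.61) / 3.946 = 0.02072 mg/L.
83 L/s = 0.083 m³/s.
After input C: C = (3.946·0.02072 + 0.083·16) / 4.029 = 0.3499 mg/L.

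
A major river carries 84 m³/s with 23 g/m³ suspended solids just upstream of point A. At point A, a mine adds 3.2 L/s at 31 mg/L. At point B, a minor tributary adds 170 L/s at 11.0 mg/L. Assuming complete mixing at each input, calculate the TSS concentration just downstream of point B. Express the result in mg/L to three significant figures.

23.0 mg/L

3.2 L/s = 0.0032 m³/s.
After input A: C = (84·23 + 0.0032·31) / 84 = 23 mg/L.
170 L/s = 0.17 m³/s.
After input B: C = (84·23 + 0.17·11) / 84.17 = 22.98 mg/L.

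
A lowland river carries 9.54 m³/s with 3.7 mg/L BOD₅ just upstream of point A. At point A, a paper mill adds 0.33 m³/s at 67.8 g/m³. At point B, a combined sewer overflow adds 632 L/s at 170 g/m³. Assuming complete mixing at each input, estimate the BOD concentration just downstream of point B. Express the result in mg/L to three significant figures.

15.7 mg/L

After input A: C = (9.54·3.7 + 0.33·67.8) / 9.87 = 5.843 mg/L.
632 L/s = 0.632 m³/s.
After input B: C = (9.87·5.843 + 0.632·170) / 10.5 = 15.72 mg/L.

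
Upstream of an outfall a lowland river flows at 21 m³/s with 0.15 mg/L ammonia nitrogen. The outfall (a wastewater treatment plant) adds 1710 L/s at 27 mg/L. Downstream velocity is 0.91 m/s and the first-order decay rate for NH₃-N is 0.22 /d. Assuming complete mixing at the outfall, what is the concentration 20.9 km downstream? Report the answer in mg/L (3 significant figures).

1710 L/s = 1.71 m³/s.
After complete mixing, C₀ = (1.71·27 + 21·0.15) / 22.71 = 2.172 mg/L.
Travel time t = 2.09e+04 m / 0.91 m/s = 2.297e+04 s = 0.2658 d.
C = 2.172·exp(−0.22·0.2658) = 2.172·0.9432 = 2.048 mg/L.

2.05 mg/L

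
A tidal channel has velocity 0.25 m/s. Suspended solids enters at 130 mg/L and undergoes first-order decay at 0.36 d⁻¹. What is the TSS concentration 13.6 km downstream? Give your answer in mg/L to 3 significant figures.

104 mg/L

Travel time t = 13.6 km / 0.25 m/s = 1.36e+04/0.25 = 5.44e+04 s = 0.6296 d.
First-order decay: C = 130·exp(−0.36·0.6296) = 130·0.7972 = 103.6 mg/L.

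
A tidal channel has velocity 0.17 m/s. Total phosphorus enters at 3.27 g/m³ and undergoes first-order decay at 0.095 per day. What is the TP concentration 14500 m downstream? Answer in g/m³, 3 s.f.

Travel time t = 14500 m / 0.17 m/s = 1.45e+04/0.17 = 8.529e+04 s = 0.9872 d.
First-order decay: C = 3.27·exp(−0.095·0.9872) = 3.27·0.9105 = 2.977 g/m³.

2.98 g/m³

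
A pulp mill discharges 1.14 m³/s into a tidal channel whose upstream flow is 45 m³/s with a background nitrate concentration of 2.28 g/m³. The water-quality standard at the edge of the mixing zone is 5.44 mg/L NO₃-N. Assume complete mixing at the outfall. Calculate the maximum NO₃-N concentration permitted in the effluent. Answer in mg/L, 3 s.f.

130 mg/L

Mass balance: 5.44·46.14 = 1.14·Cₑ + 45·2.28.
Cₑ = (251 − 102.6) / 1.14 = 130.2 mg/L.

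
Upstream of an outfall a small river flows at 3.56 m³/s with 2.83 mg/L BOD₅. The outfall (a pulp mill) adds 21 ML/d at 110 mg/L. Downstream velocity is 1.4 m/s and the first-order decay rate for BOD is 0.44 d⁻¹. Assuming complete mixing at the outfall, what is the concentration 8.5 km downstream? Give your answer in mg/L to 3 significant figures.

9.38 mg/L

21 ML/d = 0.2431 m³/s.
After complete mixing, C₀ = (0.2431·110 + 3.56·2.83) / 3.803 = 9.679 mg/L.
Travel time t = 8500 m / 1.4 m/s = 6071 s = 0.07027 d.
C = 9.679·exp(−0.44·0.07027) = 9.679·0.9696 = 9.385 mg/L.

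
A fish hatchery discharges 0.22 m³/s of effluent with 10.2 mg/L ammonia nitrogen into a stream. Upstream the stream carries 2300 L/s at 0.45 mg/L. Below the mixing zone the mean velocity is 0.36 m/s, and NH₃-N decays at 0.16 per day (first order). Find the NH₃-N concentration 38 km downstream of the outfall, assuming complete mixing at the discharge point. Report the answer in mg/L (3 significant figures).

2300 L/s = 2.3 m³/s.
After complete mixing, C₀ = (0.22·10.2 + 2.3·0.45) / 2.52 = 1.301 mg/L.
Travel time t = 3.8e+04 m / 0.36 m/s = 1.056e+05 s = 1.222 d.
C = 1.301·exp(−0.16·1.222) = 1.301·0.8224 = 1.07 mg/L.

1.07 mg/L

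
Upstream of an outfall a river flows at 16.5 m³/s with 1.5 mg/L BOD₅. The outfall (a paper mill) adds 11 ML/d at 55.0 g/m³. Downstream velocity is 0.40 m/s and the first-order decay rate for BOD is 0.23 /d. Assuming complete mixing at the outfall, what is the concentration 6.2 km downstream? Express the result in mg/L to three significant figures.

11 ML/d = 0.1273 m³/s.
After complete mixing, C₀ = (0.1273·55 + 16.5·1.5) / 16.63 = 1.91 mg/L.
Travel time t = 6200 m / 0.40 m/s = 1.55e+04 s = 0.1794 d.
C = 1.91·exp(−0.23·0.1794) = 1.91·0.9596 = 1.832 mg/L.

1.83 mg/L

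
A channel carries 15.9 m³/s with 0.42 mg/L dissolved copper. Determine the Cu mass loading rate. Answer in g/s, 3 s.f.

6.68 g/s

Mass flux = Q·C = 15.9 m³/s × 0.42 g/m³ = 6.678 g/s.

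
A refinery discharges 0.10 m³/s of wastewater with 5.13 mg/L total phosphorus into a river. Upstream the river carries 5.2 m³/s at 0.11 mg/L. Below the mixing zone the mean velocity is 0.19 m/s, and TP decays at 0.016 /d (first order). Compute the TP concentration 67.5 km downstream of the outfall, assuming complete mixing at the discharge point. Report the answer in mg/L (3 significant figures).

After complete mixing, C₀ = (0.1·5.13 + 5.2·0.11) / 5.3 = 0.2047 mg/L.
Travel time t = 6.75e+04 m / 0.19 m/s = 3.553e+05 s = 4.112 d.
C = 0.2047·exp(−0.016·4.112) = 0.2047·0.9363 = 0.1917 mg/L.

0.192 mg/L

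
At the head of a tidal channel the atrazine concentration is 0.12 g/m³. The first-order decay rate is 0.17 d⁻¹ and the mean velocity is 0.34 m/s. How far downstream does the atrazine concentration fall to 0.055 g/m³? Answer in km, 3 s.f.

From C = C₀·e^(−kt), t = ln(C₀/C)/k = ln(0.12/0.055)/0.17 = 0.7802/0.17 = 4.589 d.
Distance = v·t = 0.34 m/s × 3.965e+05 s = 1.348e+05 m = 134.8 km.

135 km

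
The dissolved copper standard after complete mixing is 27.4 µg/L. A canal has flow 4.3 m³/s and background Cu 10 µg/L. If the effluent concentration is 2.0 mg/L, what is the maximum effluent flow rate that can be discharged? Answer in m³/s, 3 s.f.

0.0379 m³/s

10 µg/L = 0.01 mg/L.
27.4 µg/L = 0.0274 mg/L.
Mass balance at complete mixing: C_std·(Q_w + Q_r) = Q_w·C_e + Q_r·C_b.
Rearranging, Q_w = Q_r·(C_std − C_b)/(C_e − C_std) = 4.3·(0.0274 − 0.01) / (2 − 0.0274) = 0.03793 m³/s.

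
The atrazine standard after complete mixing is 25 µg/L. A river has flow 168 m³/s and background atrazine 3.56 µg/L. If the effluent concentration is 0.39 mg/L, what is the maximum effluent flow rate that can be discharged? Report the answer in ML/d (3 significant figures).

853 ML/d

3.56 µg/L = 0.00356 mg/L.
25 µg/L = 0.025 mg/L.
Mass balance at complete mixing: C_std·(Q_w + Q_r) = Q_w·C_e + Q_r·C_b.
Rearranging, Q_w = Q_r·(C_std − C_b)/(C_e − C_std) = 168·(0.025 − 0.00356) / (0.39 − 0.025) = 9.868 m³/s.
= 852.6 ML/d.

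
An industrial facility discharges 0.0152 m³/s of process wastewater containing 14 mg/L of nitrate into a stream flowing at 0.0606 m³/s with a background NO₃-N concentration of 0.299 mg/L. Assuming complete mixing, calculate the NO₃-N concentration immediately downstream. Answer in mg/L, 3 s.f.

By mass balance at complete mixing, C = (0.0152·14 + 0.0606·0.299) / (0.0152 + 0.0606) = 0.2309/0.0758 = 3.046 mg/L.

3.05 mg/L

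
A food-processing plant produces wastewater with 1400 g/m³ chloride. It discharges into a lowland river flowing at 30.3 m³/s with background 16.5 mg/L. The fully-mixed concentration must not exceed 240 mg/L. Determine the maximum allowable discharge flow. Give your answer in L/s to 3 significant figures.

Mass balance at complete mixing: C_std·(Q_w + Q_r) = Q_w·C_e + Q_r·C_b.
Rearranging, Q_w = Q_r·(C_std − C_b)/(C_e − C_std) = 30.3·(240 − 16.5) / (1400 − 240) = 5.838 m³/s.
= 5838 L/s.

5840 L/s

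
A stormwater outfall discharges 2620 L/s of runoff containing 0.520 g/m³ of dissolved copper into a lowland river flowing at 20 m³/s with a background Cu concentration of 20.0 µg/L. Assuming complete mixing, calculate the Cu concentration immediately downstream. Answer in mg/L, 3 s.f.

2620 L/s = 2.62 m³/s.
20.0 µg/L = 0.02 mg/L.
Conservation of mass across the mixing zone: C = (2.62·0.52 + 20·0.02) / (2.62 + 20) = 1.762/22.62 = 0.07791 mg/L.

0.0779 mg/L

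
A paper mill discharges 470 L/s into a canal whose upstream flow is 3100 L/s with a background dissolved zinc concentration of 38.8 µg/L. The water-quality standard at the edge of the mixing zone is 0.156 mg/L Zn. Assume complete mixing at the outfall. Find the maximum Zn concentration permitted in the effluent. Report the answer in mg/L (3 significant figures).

0.929 mg/L

470 L/s = 0.47 m³/s.
3100 L/s = 3.1 m³/s.
38.8 µg/L = 0.0388 mg/L.
Mass balance: 0.156·3.57 = 0.47·Cₑ + 3.1·0.0388.
Cₑ = (0.5569 − 0.1203) / 0.47 = 0.929 mg/L.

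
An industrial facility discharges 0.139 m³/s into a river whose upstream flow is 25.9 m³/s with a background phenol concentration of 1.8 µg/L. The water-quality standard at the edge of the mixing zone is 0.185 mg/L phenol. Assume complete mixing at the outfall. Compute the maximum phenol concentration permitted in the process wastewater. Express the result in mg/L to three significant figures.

1.8 µg/L = 0.0018 mg/L.
Mass balance: 0.185·26.04 = 0.139·Cₑ + 25.9·0.0018.
Cₑ = (4.817 − 0.04662) / 0.139 = 34.32 mg/L.

34.3 mg/L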